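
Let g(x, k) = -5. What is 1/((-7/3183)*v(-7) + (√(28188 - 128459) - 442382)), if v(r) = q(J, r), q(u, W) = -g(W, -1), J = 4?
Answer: -4481988478203/1982752092142501000 - 10131489*I*√100271/1982752092142501000 ≈ -2.2605e-6 - 1.6181e-9*I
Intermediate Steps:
q(u, W) = 5 (q(u, W) = -1*(-5) = 5)
v(r) = 5
1/((-7/3183)*v(-7) + (√(28188 - 128459) - 442382)) = 1/(-7/3183*5 + (√(28188 - 128459) - 442382)) = 1/(-7*1/3183*5 + (√(-100271) - 442382)) = 1/(-7/3183*5 + (I*√100271 - 442382)) = 1/(-35/3183 + (-442382 + I*√100271)) = 1/(-1408101941/3183 + I*√100271)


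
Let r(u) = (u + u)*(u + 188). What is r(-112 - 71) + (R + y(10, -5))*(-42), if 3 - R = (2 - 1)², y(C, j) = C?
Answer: -2334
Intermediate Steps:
R = 2 (R = 3 - (2 - 1)² = 3 - 1*1² = 3 - 1*1 = 3 - 1 = 2)
r(u) = 2*u*(188 + u) (r(u) = (2*u)*(188 + u) = 2*u*(188 + u))
r(-112 - 71) + (R + y(10, -5))*(-42) = 2*(-112 - 71)*(188 + (-112 - 71)) + (2 + 10)*(-42) = 2*(-183)*(188 - 183) + 12*(-42) = 2*(-183)*5 - 504 = -1830 - 504 = -2334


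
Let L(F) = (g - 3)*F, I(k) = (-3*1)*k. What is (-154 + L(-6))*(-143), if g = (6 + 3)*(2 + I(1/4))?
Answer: 58201/2 ≈ 29101.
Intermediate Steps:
I(k) = -3*k
g = 45/4 (g = (6 + 3)*(2 - 3/4) = 9*(2 - 3*¼) = 9*(2 - ¾) = 9*(5/4) = 45/4 ≈ 11.250)
L(F) = 33*F/4 (L(F) = (45/4 - 3)*F = 33*F/4)
(-154 + L(-6))*(-143) = (-154 + (33/4)*(-6))*(-143) = (-154 - 99/2)*(-143) = -407/2*(-143) = 58201/2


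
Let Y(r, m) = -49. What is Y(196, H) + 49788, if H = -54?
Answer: 49739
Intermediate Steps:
Y(196, H) + 49788 = -49 + 49788 = 49739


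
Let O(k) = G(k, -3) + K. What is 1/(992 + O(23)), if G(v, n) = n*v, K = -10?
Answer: 1/913 ≈ 0.0010953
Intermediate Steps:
O(k) = -10 - 3*k (O(k) = -3*k - 10 = -10 - 3*k)
1/(992 + O(23)) = 1/(992 + (-10 - 3*23)) = 1/(992 + (-10 - 69)) = 1/(992 - 79) = 1/913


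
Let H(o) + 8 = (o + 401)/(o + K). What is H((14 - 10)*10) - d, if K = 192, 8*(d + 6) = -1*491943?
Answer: 3566581/58 ≈ 61493.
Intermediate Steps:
d = -491991/8 (d = -6 + (-1*491943)/8 = -6 + (⅛)*(-491943) = -6 - 491943/8 = -491991/8 ≈ -61499.)
H(o) = -8 + (401 + o)/(192 + o) (H(o) = -8 + (o + 401)/(o + 192) = -8 + (401 + o)/(192 + o))
H((14 - 10)*10) - d = (-1135 - 7*(14 - 10)*10)/(192 + (14 - 10)*10) - 1*(-491991/8) = (-1135 - 28*10)/(192 + 4*10) + 491991/8 = (-1135 - 7*40)/(192 + 40) + 491991/8 = (-1135 - 280)/232 + 491991/8 = (1/232)*(-1415) + 491991/8 = -1415/232 + 491991/8 = 3566581/58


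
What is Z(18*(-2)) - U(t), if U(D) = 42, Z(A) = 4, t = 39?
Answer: -38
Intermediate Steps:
Z(18*(-2)) - U(t) = 4 - 1*42 = 4 - 42 = -38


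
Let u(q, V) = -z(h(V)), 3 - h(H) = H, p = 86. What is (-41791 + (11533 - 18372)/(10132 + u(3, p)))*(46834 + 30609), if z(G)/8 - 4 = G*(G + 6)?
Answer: -132783327071887/41028 ≈ -3.2364e+9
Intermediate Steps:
h(H) = 3 - H
z(G) = 32 + 8*G*(6 + G) (z(G) = 32 + 8*(G*(G + 6)) = 32 + 8*(G*(6 + G)) = 32 + 8*G*(6 + G))
u(q, V) = -176 - 8*(3 - V)² + 48*V (u(q, V) = -(32 + 8*(3 - V)² + 48*(3 - V)) = -(32 + 8*(3 - V)² + (144 - 48*V)) = -(176 - 48*V + 8*(3 - V)²) = -176 - 8*(3 - V)² + 48*V)
(-41791 + (11533 - 18372)/(10132 + u(3, p)))*(46834 + 30609) = (-41791 + (11533 - 18372)/(10132 + (-248 - 8*86² + 96*86)))*(46834 + 30609) = (-41791 - 6839/(10132 + (-248 - 8*7396 + 8256)))*77443 = (-41791 - 6839/(10132 + (-248 - 59168 + 8256)))*77443 = (-41791 - 6839/(10132 - 51160))*77443 = (-41791 - 6839/(-41028))*77443 = (-41791 - 6839*(-1/41028))*77443 = (-41791 + 6839/41028)*77443 = -1714594309/41028*77443 = -132783327071887/41028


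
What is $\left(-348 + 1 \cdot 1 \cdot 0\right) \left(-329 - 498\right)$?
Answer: $287796$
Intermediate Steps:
$\left(-348 + 1 \cdot 1 \cdot 0\right) \left(-329 - 498\right) = \left(-348 + 1 \cdot 0\right) \left(-827\right) = \left(-348 + 0\right) \left(-827\right) = \left(-348\right) \left(-827\right) = 287796$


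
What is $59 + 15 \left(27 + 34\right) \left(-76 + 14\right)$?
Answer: $-56671$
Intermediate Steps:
$59 + 15 \left(27 + 34\right) \left(-76 + 14\right) = 59 + 15 \cdot 61 \left(-62\right) = 59 + 15 \left(-3782\right) = 59 - 56730 = -56671$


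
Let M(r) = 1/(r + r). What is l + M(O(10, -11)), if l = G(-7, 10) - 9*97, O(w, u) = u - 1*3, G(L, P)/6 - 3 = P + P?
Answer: -20581/28 ≈ -735.04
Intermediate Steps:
G(L, P) = 18 + 12*P (G(L, P) = 18 + 6*(P + P) = 18 + 6*(2*P) = 18 + 12*P)
O(w, u) = -3 + u (O(w, u) = u - 3 = -3 + u)
M(r) = 1/(2*r)
l = -735 (l = (18 + 12*10) - 9*97 = (18 + 120) - 873 = 138 - 873 = -735)
l + M(O(10, -11)) = -735 + 1/(2*(-3 - 11)) = -735 + (1/2)/(-14) = -735 + (1/2)*(-1/14) = -735 - 1/28 = -20581/28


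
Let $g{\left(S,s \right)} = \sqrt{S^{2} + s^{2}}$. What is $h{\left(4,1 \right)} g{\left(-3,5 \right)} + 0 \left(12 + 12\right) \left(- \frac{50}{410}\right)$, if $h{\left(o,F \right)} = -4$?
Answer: $- 4 \sqrt{34} \approx -23.324$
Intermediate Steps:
$h{\left(4,1 \right)} g{\left(-3,5 \right)} + 0 \left(12 + 12\right) \left(- \frac{50}{410}\right) = - 4 \sqrt{\left(-3\right)^{2} + 5^{2}} + 0 \left(12 + 12\right) \left(- \frac{50}{410}\right) = - 4 \sqrt{9 + 25} + 0 \cdot 24 \left(\left(-50\right) \frac{1}{410}\right) = - 4 \sqrt{34} + 0 \left(- \frac{5}{41}\right) = - 4 \sqrt{34} + 0 = - 4 \sqrt{34}$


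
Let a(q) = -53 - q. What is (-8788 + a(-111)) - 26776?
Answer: -35506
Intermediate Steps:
(-8788 + a(-111)) - 26776 = (-8788 + (-53 - 1*(-111))) - 26776 = (-8788 + (-53 + 111)) - 26776 = (-8788 + 58) - 26776 = -8730 - 26776 = -35506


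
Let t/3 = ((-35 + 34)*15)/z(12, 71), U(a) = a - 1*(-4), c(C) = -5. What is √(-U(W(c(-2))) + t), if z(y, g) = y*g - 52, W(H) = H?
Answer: √1510/40 ≈ 0.97147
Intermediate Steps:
z(y, g) = -52 + g*y (z(y, g) = g*y - 52 = -52 + g*y)
U(a) = 4 + a (U(a) = a + 4 = 4 + a)
t = -9/160 (t = 3*(((-35 + 34)*15)/(-52 + 71*12)) = 3*((-1*15)/(-52 + 852)) = 3*(-15/800) = 3*(-15*1/800) = 3*(-3/160) = -9/160 ≈ -0.056250)
√(-U(W(c(-2))) + t) = √(-(4 - 5) - 9/160) = √(-1*(-1) - 9/160) = √(1 - 9/160) = √(151/160) = √1510/40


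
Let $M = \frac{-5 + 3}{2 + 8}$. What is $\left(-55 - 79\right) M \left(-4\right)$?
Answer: $- \frac{536}{5} \approx -107.2$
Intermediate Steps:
$M = - \frac{1}{5}$ ($M = - \frac{2}{10} = \left(-2\right) \frac{1}{10} = - \frac{1}{5} \approx -0.2$)
$\left(-55 - 79\right) M \left(-4\right) = \left(-55 - 79\right) \left(\left(- \frac{1}{5}\right) \left(-4\right)\right) = \left(-134\right) \frac{4}{5} = - \frac{536}{5}$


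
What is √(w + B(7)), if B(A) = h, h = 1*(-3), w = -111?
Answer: I*√114 ≈ 10.677*I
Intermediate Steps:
h = -3
B(A) = -3
√(w + B(7)) = √(-111 - 3) = √(-114) = I*√114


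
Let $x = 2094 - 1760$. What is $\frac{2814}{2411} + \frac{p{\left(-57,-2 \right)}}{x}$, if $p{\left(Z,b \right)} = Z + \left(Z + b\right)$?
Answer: $\frac{330100}{402637} \approx 0.81985$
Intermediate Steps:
$p{\left(Z,b \right)} = b + 2 Z$
$x = 334$ ($x = 2094 - 1760 = 334$)
$\frac{2814}{2411} + \frac{p{\left(-57,-2 \right)}}{x} = \frac{2814}{2411} + \frac{-2 + 2 \left(-57\right)}{334} = 2814 \cdot \frac{1}{2411} + \left(-2 - 114\right) \frac{1}{334} = \frac{2814}{2411} - \frac{58}{167} = \frac{330100}{402637}$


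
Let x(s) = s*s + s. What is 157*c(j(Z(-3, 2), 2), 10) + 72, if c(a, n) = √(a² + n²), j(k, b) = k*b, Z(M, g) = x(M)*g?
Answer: 4154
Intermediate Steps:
x(s) = s + s² (x(s) = s² + s = s + s²)
Z(M, g) = M*g*(1 + M) (Z(M, g) = (M*(1 + M))*g = M*g*(1 + M))
j(k, b) = b*k
157*c(j(Z(-3, 2), 2), 10) + 72 = 157*√((2*(-3*2*(1 - 3)))² + 10²) + 72 = 157*√((2*(-3*2*(-2)))² + 100) + 72 = 157*√((2*12)² + 100) + 72 = 157*√(24² + 100) + 72 = 157*√(576 + 100) + 72 = 157*√676 + 72 = 157*26 + 72 = 4082 + 72 = 4154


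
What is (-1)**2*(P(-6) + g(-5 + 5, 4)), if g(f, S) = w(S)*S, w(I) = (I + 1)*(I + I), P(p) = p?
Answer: 154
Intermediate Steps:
w(I) = 2*I*(1 + I) (w(I) = (1 + I)*(2*I) = 2*I*(1 + I))
g(f, S) = 2*S**2*(1 + S) (g(f, S) = (2*S*(1 + S))*S = 2*S**2*(1 + S))
(-1)**2*(P(-6) + g(-5 + 5, 4)) = (-1)**2*(-6 + 2*4**2*(1 + 4)) = 1*(-6 + 2*16*5) = 1*(-6 + 160) = 1*154 = 154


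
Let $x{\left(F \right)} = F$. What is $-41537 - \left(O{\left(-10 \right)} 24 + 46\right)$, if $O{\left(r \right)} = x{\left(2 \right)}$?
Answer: $-41631$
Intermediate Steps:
$O{\left(r \right)} = 2$
$-41537 - \left(O{\left(-10 \right)} 24 + 46\right) = -41537 - \left(2 \cdot 24 + 46\right) = -41537 - \left(48 + 46\right) = -41537 - 94 = -41631$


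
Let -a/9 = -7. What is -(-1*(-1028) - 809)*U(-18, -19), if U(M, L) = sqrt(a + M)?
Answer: -657*sqrt(5) ≈ -1469.1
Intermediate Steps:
a = 63 (a = -9*(-7) = 63)
U(M, L) = sqrt(63 + M)
-(-1*(-1028) - 809)*U(-18, -19) = -(-1*(-1028) - 809)*sqrt(63 - 18) = -(1028 - 809)*sqrt(45) = -219*3*sqrt(5) = -657*sqrt(5)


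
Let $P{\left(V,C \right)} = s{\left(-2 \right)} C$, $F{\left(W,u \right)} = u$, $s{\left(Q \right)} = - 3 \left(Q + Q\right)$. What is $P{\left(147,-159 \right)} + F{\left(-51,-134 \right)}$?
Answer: $-2042$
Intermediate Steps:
$s{\left(Q \right)} = - 6 Q$ ($s{\left(Q \right)} = - 3 \cdot 2 Q = - 6 Q$)
$P{\left(V,C \right)} = 12 C$ ($P{\left(V,C \right)} = \left(-6\right) \left(-2\right) C = 12 C$)
$P{\left(147,-159 \right)} + F{\left(-51,-134 \right)} = 12 \left(-159\right) - 134 = -1908 - 134 = -2042$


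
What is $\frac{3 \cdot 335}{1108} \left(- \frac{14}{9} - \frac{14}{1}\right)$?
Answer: $- \frac{11725}{831} \approx -14.11$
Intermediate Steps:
$\frac{3 \cdot 335}{1108} \left(- \frac{14}{9} - \frac{14}{1}\right) = 1005 \cdot \frac{1}{1108} \left(\left(-14\right) \frac{1}{9} - 14\right) = \frac{1005 \left(- \frac{14}{9} - 14\right)}{1108} = \frac{1005}{1108} \left(- \frac{140}{9}\right) = - \frac{11725}{831}$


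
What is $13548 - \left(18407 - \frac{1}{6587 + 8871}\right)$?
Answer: $- \frac{75110421}{15458} \approx -4859.0$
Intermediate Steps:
$13548 - \left(18407 - \frac{1}{6587 + 8871}\right) = 13548 - \left(18407 - \frac{1}{15458}\right) = 13548 + \left(\left(\frac{1}{15458} - 9864\right) - 8543\right) = 13548 - \frac{284535405}{15458} = - \frac{75110421}{15458}$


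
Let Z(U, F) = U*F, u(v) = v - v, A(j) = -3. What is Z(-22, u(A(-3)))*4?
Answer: 0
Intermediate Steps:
u(v) = 0
Z(U, F) = F*U
Z(-22, u(A(-3)))*4 = (0*(-22))*4 = 0*4 = 0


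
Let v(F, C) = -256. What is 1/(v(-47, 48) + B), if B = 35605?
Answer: 1/35349 ≈ 2.8289e-5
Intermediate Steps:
1/(v(-47, 48) + B) = 1/(-256 + 35605) = 1/35349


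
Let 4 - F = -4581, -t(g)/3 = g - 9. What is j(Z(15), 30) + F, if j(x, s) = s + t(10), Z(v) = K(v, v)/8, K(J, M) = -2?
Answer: 4612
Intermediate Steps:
t(g) = 27 - 3*g (t(g) = -3*(g - 9) = -3*(-9 + g) = 27 - 3*g)
F = 4585 (F = 4 - 1*(-4581) = 4 + 4581 = 4585)
Z(v) = -¼ (Z(v) = -2/8 = -2*⅛ = -¼)
j(x, s) = -3 + s (j(x, s) = s + (27 - 3*10) = s + (27 - 30) = s - 3 = -3 + s)
j(Z(15), 30) + F = (-3 + 30) + 4585 = 27 + 4585 = 4612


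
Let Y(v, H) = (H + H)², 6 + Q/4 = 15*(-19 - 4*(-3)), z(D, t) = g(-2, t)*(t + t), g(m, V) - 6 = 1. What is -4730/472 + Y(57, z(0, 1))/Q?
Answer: -308771/26196 ≈ -11.787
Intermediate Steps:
g(m, V) = 7 (g(m, V) = 6 + 1 = 7)
z(D, t) = 14*t (z(D, t) = 7*(t + t) = 7*(2*t) = 14*t)
Q = -444 (Q = -24 + 4*(15*(-19 - 4*(-3))) = -24 + 4*(15*(-19 + 12)) = -24 + 4*(15*(-7)) = -24 + 4*(-105) = -24 - 420 = -444)
Y(v, H) = 4*H² (Y(v, H) = (2*H)² = 4*H²)
-4730/472 + Y(57, z(0, 1))/Q = -4730/472 + (4*(14*1)²)/(-444) = -4730*1/472 + (4*14²)*(-1/444) = -2365/236 + (4*196)*(-1/444) = -2365/236 + 784*(-1/444) = -2365/236 - 196/111 = -308771/26196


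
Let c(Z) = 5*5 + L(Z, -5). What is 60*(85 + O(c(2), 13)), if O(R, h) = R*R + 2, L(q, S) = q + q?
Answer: 55680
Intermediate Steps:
L(q, S) = 2*q
c(Z) = 25 + 2*Z (c(Z) = 5*5 + 2*Z = 25 + 2*Z)
O(R, h) = 2 + R**2 (O(R, h) = R**2 + 2 = 2 + R**2)
60*(85 + O(c(2), 13)) = 60*(85 + (2 + (25 + 2*2)**2)) = 60*(85 + (2 + (25 + 4)**2)) = 60*(85 + (2 + 29**2)) = 60*(85 + (2 + 841)) = 60*(85 + 843) = 60*928 = 55680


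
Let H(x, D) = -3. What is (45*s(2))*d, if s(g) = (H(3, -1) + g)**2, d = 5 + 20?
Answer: 1125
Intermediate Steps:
d = 25
s(g) = (-3 + g)**2
(45*s(2))*d = (45*(-3 + 2)**2)*25 = (45*(-1)**2)*25 = (45*1)*25 = 45*25 = 1125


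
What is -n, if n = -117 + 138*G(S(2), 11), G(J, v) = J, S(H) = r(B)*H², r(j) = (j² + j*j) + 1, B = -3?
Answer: -10371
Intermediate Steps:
r(j) = 1 + 2*j² (r(j) = (j² + j²) + 1 = 2*j² + 1 = 1 + 2*j²)
S(H) = 19*H² (S(H) = (1 + 2*(-3)²)*H² = (1 + 2*9)*H² = (1 + 18)*H² = 19*H²)
n = 10371 (n = -117 + 138*(19*2²) = -117 + 138*(19*4) = -117 + 138*76 = -117 + 10488 = 10371)
-n = -1*10371 = -10371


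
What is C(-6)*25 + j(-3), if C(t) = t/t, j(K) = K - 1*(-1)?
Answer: 23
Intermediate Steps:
j(K) = 1 + K (j(K) = K + 1 = 1 + K)
C(t) = 1
C(-6)*25 + j(-3) = 1*25 + (1 - 3) = 25 - 2 = 23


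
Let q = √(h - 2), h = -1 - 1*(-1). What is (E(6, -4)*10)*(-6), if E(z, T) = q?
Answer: -60*I*√2 ≈ -84.853*I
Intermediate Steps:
h = 0 (h = -1 + 1 = 0)
q = I*√2 (q = √(0 - 2) = √(-2) = I*√2 ≈ 1.4142*I)
E(z, T) = I*√2
(E(6, -4)*10)*(-6) = ((I*√2)*10)*(-6) = (10*I*√2)*(-6) = -60*I*√2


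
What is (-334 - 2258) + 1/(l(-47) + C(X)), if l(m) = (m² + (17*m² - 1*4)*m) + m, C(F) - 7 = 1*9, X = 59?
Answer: -4568724001/1762625 ≈ -2592.0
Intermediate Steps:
C(F) = 16 (C(F) = 7 + 1*9 = 7 + 9 = 16)
l(m) = m + m² + m*(-4 + 17*m²) (l(m) = (m² + (17*m² - 4)*m) + m = (m² + (-4 + 17*m²)*m) + m = (m² + m*(-4 + 17*m²)) + m = m + m² + m*(-4 + 17*m²))
(-334 - 2258) + 1/(l(-47) + C(X)) = (-334 - 2258) + 1/(-47*(-3 - 47 + 17*(-47)²) + 16) = -2592 + 1/(-47*(-3 - 47 + 17*2209) + 16) = -2592 + 1/(-47*(-3 - 47 + 37553) + 16) = -2592 + 1/(-47*37503 + 16) = -2592 + 1/(-1762641 + 16) = -2592 + 1/(-1762625) = -2592 - 1/1762625 = -4568724001/1762625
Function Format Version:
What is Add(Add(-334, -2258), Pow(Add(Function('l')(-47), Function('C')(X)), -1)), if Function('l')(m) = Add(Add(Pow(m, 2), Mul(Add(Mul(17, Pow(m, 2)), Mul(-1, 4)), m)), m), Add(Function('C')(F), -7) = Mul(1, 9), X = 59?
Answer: Rational(-4568724001, 1762625) ≈ -2592.0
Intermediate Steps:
Function('C')(F) = 16 (Function('C')(F) = Add(7, Mul(1, 9)) = Add(7, 9) = 16)
Function('l')(m) = Add(m, Pow(m, 2), Mul(m, Add(-4, Mul(17, Pow(m, 2))))) (Function('l')(m) = Add(Add(Pow(m, 2), Mul(Add(Mul(17, Pow(m, 2)), -4), m)), m) = Add(Add(Pow(m, 2), Mul(Add(-4, Mul(17, Pow(m, 2))), m)), m) = Add(Add(Pow(m, 2), Mul(m, Add(-4, Mul(17, Pow(m, 2))))), m) = Add(m, Pow(m, 2), Mul(m, Add(-4, Mul(17, Pow(m, 2))))))
Add(Add(-334, -2258), Pow(Add(Function('l')(-47), Function('C')(X)), -1)) = Add(Add(-334, -2258), Pow(Add(Mul(-47, Add(-3, -47, Mul(17, Pow(-47, 2)))), 16), -1)) = Add(-2592, Pow(Add(Mul(-47, Add(-3, -47, Mul(17, 2209))), 16), -1)) = Add(-2592, Pow(Add(Mul(-47, Add(-3, -47, 37553)), 16), -1)) = Add(-2592, Pow(Add(Mul(-47, 37503), 16), -1)) = Add(-2592, Pow(Add(-1762641, 16), -1)) = Add(-2592, Pow(-1762625, -1)) = Add(-2592, Rational(-1, 1762625)) = Rational(-4568724001, 1762625)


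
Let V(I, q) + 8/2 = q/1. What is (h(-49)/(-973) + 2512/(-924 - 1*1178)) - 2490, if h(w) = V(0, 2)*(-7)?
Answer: -363938296/146089 ≈ -2491.2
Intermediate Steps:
V(I, q) = -4 + q (V(I, q) = -4 + q/1 = -4 + q*1 = -4 + q)
h(w) = 14 (h(w) = (-4 + 2)*(-7) = -2*(-7) = 14)
(h(-49)/(-973) + 2512/(-924 - 1*1178)) - 2490 = (14/(-973) + 2512/(-924 - 1*1178)) - 2490 = (14*(-1/973) + 2512/(-924 - 1178)) - 2490 = (-2/139 + 2512/(-2102)) - 2490 = (-2/139 + 2512*(-1/2102)) - 2490 = (-2/139 - 1256/1051) - 2490 = -176686/146089 - 2490 = -363938296/146089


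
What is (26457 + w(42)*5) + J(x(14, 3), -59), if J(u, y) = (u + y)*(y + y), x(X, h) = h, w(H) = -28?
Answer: 32925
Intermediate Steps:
J(u, y) = 2*y*(u + y) (J(u, y) = (u + y)*(2*y) = 2*y*(u + y))
(26457 + w(42)*5) + J(x(14, 3), -59) = (26457 - 28*5) + 2*(-59)*(3 - 59) = (26457 - 140) + 2*(-59)*(-56) = 26317 + 6608 = 32925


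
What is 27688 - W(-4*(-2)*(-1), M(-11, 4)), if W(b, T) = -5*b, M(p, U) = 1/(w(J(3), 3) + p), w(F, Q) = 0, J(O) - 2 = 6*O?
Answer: 27648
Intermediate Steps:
J(O) = 2 + 6*O
M(p, U) = 1/p (M(p, U) = 1/(0 + p) = 1/p)
27688 - W(-4*(-2)*(-1), M(-11, 4)) = 27688 - (-5)*-4*(-2)*(-1) = 27688 - (-5)*8*(-1) = 27688 - (-5)*(-8) = 27688 - 1*40 = 27688 - 40 = 27648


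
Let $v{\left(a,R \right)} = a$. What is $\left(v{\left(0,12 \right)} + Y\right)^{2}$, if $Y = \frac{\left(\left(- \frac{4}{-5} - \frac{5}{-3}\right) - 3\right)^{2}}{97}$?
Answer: $\frac{4096}{476330625} \approx 8.5991 \cdot 10^{-6}$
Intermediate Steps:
$Y = \frac{64}{21825}$ ($Y = \left(\left(\left(-4\right) \left(- \frac{1}{5}\right) - - \frac{5}{3}\right) - 3\right)^{2} \cdot \frac{1}{97} = \left(\left(\frac{4}{5} + \frac{5}{3}\right) - 3\right)^{2} \cdot \frac{1}{97} = \left(\frac{37}{15} - 3\right)^{2} \cdot \frac{1}{97} = \left(- \frac{8}{15}\right)^{2} \cdot \frac{1}{97} = \frac{64}{225} \cdot \frac{1}{97} = \frac{64}{21825} \approx 0.0029324$)
$\left(v{\left(0,12 \right)} + Y\right)^{2} = \left(0 + \frac{64}{21825}\right)^{2} = \left(\frac{64}{21825}\right)^{2} = \frac{4096}{476330625}$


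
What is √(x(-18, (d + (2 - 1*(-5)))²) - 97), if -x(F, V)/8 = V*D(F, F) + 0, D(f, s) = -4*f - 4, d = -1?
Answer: I*√19681 ≈ 140.29*I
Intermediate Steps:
D(f, s) = -4 - 4*f
x(F, V) = -8*V*(-4 - 4*F) (x(F, V) = -8*(V*(-4 - 4*F) + 0) = -8*V*(-4 - 4*F))
√(x(-18, (d + (2 - 1*(-5)))²) - 97) = √(32*(-1 + (2 - 1*(-5)))²*(1 - 18) - 97) = √(32*(-1 + (2 + 5))²*(-17) - 97) = √(32*(-1 + 7)²*(-17) - 97) = √(32*6²*(-17) - 97) = √(32*36*(-17) - 97) = √(-19584 - 97) = √(-19681) = I*√19681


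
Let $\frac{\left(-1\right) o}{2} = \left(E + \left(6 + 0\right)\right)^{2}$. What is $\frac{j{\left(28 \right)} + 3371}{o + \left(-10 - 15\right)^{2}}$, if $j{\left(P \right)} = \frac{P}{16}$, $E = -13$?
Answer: $\frac{13491}{2108} \approx 6.3999$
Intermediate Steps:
$j{\left(P \right)} = \frac{P}{16}$ ($j{\left(P \right)} = P \frac{1}{16} = \frac{P}{16}$)
$o = -98$ ($o = - 2 \left(-13 + \left(6 + 0\right)\right)^{2} = - 2 \left(-13 + 6\right)^{2} = - 2 \left(-7\right)^{2} = \left(-2\right) 49 = -98$)
$\frac{j{\left(28 \right)} + 3371}{o + \left(-10 - 15\right)^{2}} = \frac{\frac{1}{16} \cdot 28 + 3371}{-98 + \left(-10 - 15\right)^{2}} = \frac{\frac{7}{4} + 3371}{-98 + \left(-25\right)^{2}} = \frac{13491}{4 \left(-98 + 625\right)} = \frac{13491}{4 \cdot 527} = \frac{13491}{4} \cdot \frac{1}{527} = \frac{13491}{2108}$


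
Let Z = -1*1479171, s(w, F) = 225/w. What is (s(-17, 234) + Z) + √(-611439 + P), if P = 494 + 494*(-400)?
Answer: -25146132/17 + I*√808545 ≈ -1.4792e+6 + 899.19*I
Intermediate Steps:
P = -197106 (P = 494 - 197600 = -197106)
Z = -1479171
(s(-17, 234) + Z) + √(-611439 + P) = (225/(-17) - 1479171) + √(-611439 - 197106) = (225*(-1/17) - 1479171) + √(-808545) = (-225/17 - 1479171) + I*√808545 = -25146132/17 + I*√808545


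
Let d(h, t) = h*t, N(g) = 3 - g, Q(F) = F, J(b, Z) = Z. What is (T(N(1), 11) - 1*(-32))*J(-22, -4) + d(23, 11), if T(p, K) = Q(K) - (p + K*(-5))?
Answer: -131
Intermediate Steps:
T(p, K) = -p + 6*K (T(p, K) = K - (p + K*(-5)) = K - (p - 5*K) = K + (-p + 5*K) = -p + 6*K)
(T(N(1), 11) - 1*(-32))*J(-22, -4) + d(23, 11) = ((-(3 - 1*1) + 6*11) - 1*(-32))*(-4) + 23*11 = ((-(3 - 1) + 66) + 32)*(-4) + 253 = ((-1*2 + 66) + 32)*(-4) + 253 = ((-2 + 66) + 32)*(-4) + 253 = (64 + 32)*(-4) + 253 = 96*(-4) + 253 = -384 + 253 = -131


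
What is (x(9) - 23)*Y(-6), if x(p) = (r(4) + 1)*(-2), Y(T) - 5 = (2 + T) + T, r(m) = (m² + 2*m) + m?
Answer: 405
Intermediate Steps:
r(m) = m² + 3*m
Y(T) = 7 + 2*T (Y(T) = 5 + ((2 + T) + T) = 5 + (2 + 2*T) = 7 + 2*T)
x(p) = -58 (x(p) = (4*(3 + 4) + 1)*(-2) = (4*7 + 1)*(-2) = (28 + 1)*(-2) = 29*(-2) = -58)
(x(9) - 23)*Y(-6) = (-58 - 23)*(7 + 2*(-6)) = -81*(7 - 12) = -81*(-5) = 405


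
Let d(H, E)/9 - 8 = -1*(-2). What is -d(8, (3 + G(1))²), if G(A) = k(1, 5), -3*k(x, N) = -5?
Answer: -90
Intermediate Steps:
k(x, N) = 5/3 (k(x, N) = -⅓*(-5) = 5/3)
G(A) = 5/3
d(H, E) = 90 (d(H, E) = 72 + 9*(-1*(-2)) = 72 + 9*2 = 72 + 18 = 90)
-d(8, (3 + G(1))²) = -1*90 = -90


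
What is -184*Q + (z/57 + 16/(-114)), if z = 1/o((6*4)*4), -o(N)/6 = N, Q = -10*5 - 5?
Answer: 332255231/32832 ≈ 10120.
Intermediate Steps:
Q = -55 (Q = -50 - 5 = -55)
o(N) = -6*N
z = -1/576 (z = 1/(-6*6*4*4) = 1/(-144*4) = 1/(-6*96) = 1/(-576) = -1/576 ≈ -0.0017361)
-184*Q + (z/57 + 16/(-114)) = -184*(-55) + (-1/576/57 + 16/(-114)) = 10120 + (-1/576*1/57 + 16*(-1/114)) = 10120 + (-1/32832 - 8/57) = 10120 - 4609/32832 = 332255231/32832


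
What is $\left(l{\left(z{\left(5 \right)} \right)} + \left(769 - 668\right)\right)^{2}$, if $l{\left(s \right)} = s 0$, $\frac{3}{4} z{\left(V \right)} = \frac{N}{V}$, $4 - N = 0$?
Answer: $10201$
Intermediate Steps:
$N = 4$ ($N = 4 - 0 = 4 + 0 = 4$)
$z{\left(V \right)} = \frac{16}{3 V}$ ($z{\left(V \right)} = \frac{4 \frac{4}{V}}{3} = \frac{16}{3 V}$)
$l{\left(s \right)} = 0$
$\left(l{\left(z{\left(5 \right)} \right)} + \left(769 - 668\right)\right)^{2} = \left(0 + \left(769 - 668\right)\right)^{2} = \left(0 + 101\right)^{2} = 101^{2} = 10201$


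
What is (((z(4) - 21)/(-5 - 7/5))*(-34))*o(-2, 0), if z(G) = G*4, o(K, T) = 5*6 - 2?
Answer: -2975/4 ≈ -743.75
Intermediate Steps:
o(K, T) = 28 (o(K, T) = 30 - 2 = 28)
z(G) = 4*G
(((z(4) - 21)/(-5 - 7/5))*(-34))*o(-2, 0) = (((4*4 - 21)/(-5 - 7/5))*(-34))*28 = (((16 - 21)/(-5 - 7*⅕))*(-34))*28 = (-5/(-5 - 7/5)*(-34))*28 = (-5/(-32/5)*(-34))*28 = (-5*(-5/32)*(-34))*28 = ((25/32)*(-34))*28 = -425/16*28 = -2975/4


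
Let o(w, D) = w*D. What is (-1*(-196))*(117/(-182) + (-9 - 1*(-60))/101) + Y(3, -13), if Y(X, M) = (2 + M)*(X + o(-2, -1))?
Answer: -8285/101 ≈ -82.030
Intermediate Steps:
o(w, D) = D*w
Y(X, M) = (2 + M)*(2 + X) (Y(X, M) = (2 + M)*(X - 1*(-2)) = (2 + M)*(X + 2) = (2 + M)*(2 + X))
(-1*(-196))*(117/(-182) + (-9 - 1*(-60))/101) + Y(3, -13) = (-1*(-196))*(117/(-182) + (-9 - 1*(-60))/101) + (4 + 2*(-13) + 2*3 - 13*3) = 196*(117*(-1/182) + (-9 + 60)*(1/101)) + (4 - 26 + 6 - 39) = 196*(-9/14 + 51*(1/101)) - 55 = 196*(-9/14 + 51/101) - 55 = 196*(-195/1414) - 55 = -2730/101 - 55 = -8285/101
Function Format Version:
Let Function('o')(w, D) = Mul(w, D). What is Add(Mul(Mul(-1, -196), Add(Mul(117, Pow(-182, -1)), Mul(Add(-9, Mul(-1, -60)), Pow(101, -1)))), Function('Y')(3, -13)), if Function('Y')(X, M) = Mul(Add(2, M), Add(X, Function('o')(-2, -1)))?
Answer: Rational(-8285, 101) ≈ -82.030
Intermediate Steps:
Function('o')(w, D) = Mul(D, w)
Function('Y')(X, M) = Mul(Add(2, M), Add(2, X)) (Function('Y')(X, M) = Mul(Add(2, M), Add(X, Mul(-1, -2))) = Mul(Add(2, M), Add(X, 2)) = Mul(Add(2, M), Add(2, X)))
Add(Mul(Mul(-1, -196), Add(Mul(117, Pow(-182, -1)), Mul(Add(-9, Mul(-1, -60)), Pow(101, -1)))), Function('Y')(3, -13)) = Add(Mul(Mul(-1, -196), Add(Mul(117, Pow(-182, -1)), Mul(Add(-9, Mul(-1, -60)), Pow(101, -1)))), Add(4, Mul(2, -13), Mul(2, 3), Mul(-13, 3))) = Add(Mul(196, Add(Mul(117, Rational(-1, 182)), Mul(Add(-9, 60), Rational(1, 101)))), Add(4, -26, 6, -39)) = Add(Mul(196, Add(Rational(-9, 14), Mul(51, Rational(1, 101)))), -55) = Add(Mul(196, Add(Rational(-9, 14), Rational(51, 101))), -55) = Add(Mul(196, Rational(-195, 1414)), -55) = Add(Rational(-2730, 101), -55) = Rational(-8285, 101)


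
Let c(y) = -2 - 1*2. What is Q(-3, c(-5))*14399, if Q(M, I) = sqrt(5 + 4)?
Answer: 43197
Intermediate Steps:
c(y) = -4 (c(y) = -2 - 2 = -4)
Q(M, I) = 3 (Q(M, I) = sqrt(9) = 3)
Q(-3, c(-5))*14399 = 3*14399 = 43197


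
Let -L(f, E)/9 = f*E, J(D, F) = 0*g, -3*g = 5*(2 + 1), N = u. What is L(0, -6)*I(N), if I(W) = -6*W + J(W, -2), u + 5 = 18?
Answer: 0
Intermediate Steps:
u = 13 (u = -5 + 18 = 13)
N = 13
g = -5 (g = -5*(2 + 1)/3 = -5*3/3 = -1/3*15 = -5)
J(D, F) = 0 (J(D, F) = 0*(-5) = 0)
L(f, E) = -9*E*f (L(f, E) = -9*f*E = -9*E*f)
I(W) = -6*W (I(W) = -6*W + 0 = -6*W)
L(0, -6)*I(N) = (-9*(-6)*0)*(-6*13) = 0*(-78) = 0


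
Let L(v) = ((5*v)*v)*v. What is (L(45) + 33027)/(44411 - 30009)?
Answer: 244326/7201 ≈ 33.929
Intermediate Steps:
L(v) = 5*v³ (L(v) = (5*v²)*v = 5*v³)
(L(45) + 33027)/(44411 - 30009) = (5*45³ + 33027)/(44411 - 30009) = (5*91125 + 33027)/14402 = (455625 + 33027)*(1/14402) = 488652*(1/14402) = 244326/7201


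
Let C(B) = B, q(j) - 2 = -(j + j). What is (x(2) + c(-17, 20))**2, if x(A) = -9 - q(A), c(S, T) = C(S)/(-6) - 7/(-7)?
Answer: 361/36 ≈ 10.028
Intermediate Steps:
q(j) = 2 - 2*j (q(j) = 2 - (j + j) = 2 - 2*j)
c(S, T) = 1 - S/6 (c(S, T) = S/(-6) - 7/(-7) = S*(-1/6) - 7*(-1/7) = -S/6 + 1 = 1 - S/6)
x(A) = -11 + 2*A (x(A) = -9 - (2 - 2*A) = -9 + (-2 + 2*A) = -11 + 2*A)
(x(2) + c(-17, 20))**2 = ((-11 + 2*2) + (1 - 1/6*(-17)))**2 = ((-11 + 4) + (1 + 17/6))**2 = (-7 + 23/6)**2 = (-19/6)**2 = 361/36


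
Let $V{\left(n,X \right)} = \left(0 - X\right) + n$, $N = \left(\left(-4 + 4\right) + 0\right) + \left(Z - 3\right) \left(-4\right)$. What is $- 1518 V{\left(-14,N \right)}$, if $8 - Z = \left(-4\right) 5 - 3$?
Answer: $-148764$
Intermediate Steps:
$Z = 31$ ($Z = 8 - \left(\left(-4\right) 5 - 3\right) = 8 - \left(-20 - 3\right) = 8 - -23 = 8 + 23 = 31$)
$N = -112$ ($N = \left(\left(-4 + 4\right) + 0\right) + \left(31 - 3\right) \left(-4\right) = \left(0 + 0\right) + 28 \left(-4\right) = 0 - 112 = -112$)
$V{\left(n,X \right)} = n - X$ ($V{\left(n,X \right)} = - X + n = n - X$)
$- 1518 V{\left(-14,N \right)} = - 1518 \left(-14 - -112\right) = - 1518 \left(-14 + 112\right) = \left(-1518\right) 98 = -148764$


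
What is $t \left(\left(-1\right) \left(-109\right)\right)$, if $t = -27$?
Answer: $-2943$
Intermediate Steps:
$t \left(\left(-1\right) \left(-109\right)\right) = - 27 \left(\left(-1\right) \left(-109\right)\right) = \left(-27\right) 109 = -2943$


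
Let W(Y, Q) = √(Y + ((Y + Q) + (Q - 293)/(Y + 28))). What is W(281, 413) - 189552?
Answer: -189552 + √10347895/103 ≈ -1.8952e+5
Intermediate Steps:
W(Y, Q) = √(Q + 2*Y + (-293 + Q)/(28 + Y)) (W(Y, Q) = √(Y + ((Q + Y) + (-293 + Q)/(28 + Y))) = √(Y + (Q + Y + (-293 + Q)/(28 + Y))) = √(Q + 2*Y + (-293 + Q)/(28 + Y)))
W(281, 413) - 189552 = √((-293 + 413 + (28 + 281)*(413 + 2*281))/(28 + 281)) - 189552 = √((-293 + 413 + 309*(413 + 562))/309) - 189552 = √((-293 + 413 + 309*975)/309) - 189552 = √((-293 + 413 + 301275)/309) - 189552 = √((1/309)*301395) - 189552 = √(100465/103) - 189552 = √10347895/103 - 189552 = -189552 + √10347895/103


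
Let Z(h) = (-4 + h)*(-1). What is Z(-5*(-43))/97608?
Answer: -211/97608 ≈ -0.0021617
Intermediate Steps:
Z(h) = 4 - h
Z(-5*(-43))/97608 = (4 - (-5)*(-43))/97608 = (4 - 1*215)*(1/97608) = (4 - 215)*(1/97608) = -211*1/97608 = -211/97608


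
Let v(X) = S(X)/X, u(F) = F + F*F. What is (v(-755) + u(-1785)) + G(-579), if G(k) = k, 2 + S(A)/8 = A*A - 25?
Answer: 2399255071/755 ≈ 3.1778e+6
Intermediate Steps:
S(A) = -216 + 8*A² (S(A) = -16 + 8*(A*A - 25) = -16 + 8*(A² - 25) = -16 + 8*(-25 + A²) = -16 + (-200 + 8*A²) = -216 + 8*A²)
u(F) = F + F²
v(X) = (-216 + 8*X²)/X
(v(-755) + u(-1785)) + G(-579) = ((-216/(-755) + 8*(-755)) - 1785*(1 - 1785)) - 579 = ((-216*(-1/755) - 6040) - 1785*(-1784)) - 579 = ((216/755 - 6040) + 3184440) - 579 = (-4559984/755 + 3184440) - 579 = 2399692216/755 - 579 = 2399255071/755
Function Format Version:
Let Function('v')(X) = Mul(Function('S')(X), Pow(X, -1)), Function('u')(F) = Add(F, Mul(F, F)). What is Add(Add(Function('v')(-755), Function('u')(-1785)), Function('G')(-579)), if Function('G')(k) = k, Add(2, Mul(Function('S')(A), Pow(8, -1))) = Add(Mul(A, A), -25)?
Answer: Rational(2399255071, 755) ≈ 3.1778e+6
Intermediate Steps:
Function('S')(A) = Add(-216, Mul(8, Pow(A, 2))) (Function('S')(A) = Add(-16, Mul(8, Add(Mul(A, A), -25))) = Add(-16, Mul(8, Add(Pow(A, 2), -25))) = Add(-16, Mul(8, Add(-25, Pow(A, 2)))) = Add(-16, Add(-200, Mul(8, Pow(A, 2)))) = Add(-216, Mul(8, Pow(A, 2))))
Function('u')(F) = Add(F, Pow(F, 2))
Function('v')(X) = Mul(Pow(X, -1), Add(-216, Mul(8, Pow(X, 2)))) (Function('v')(X) = Mul(Add(-216, Mul(8, Pow(X, 2))), Pow(X, -1)) = Mul(Pow(X, -1), Add(-216, Mul(8, Pow(X, 2)))))
Add(Add(Function('v')(-755), Function('u')(-1785)), Function('G')(-579)) = Add(Add(Add(Mul(-216, Pow(-755, -1)), Mul(8, -755)), Mul(-1785, Add(1, -1785))), -579) = Add(Add(Add(Mul(-216, Rational(-1, 755)), -6040), Mul(-1785, -1784)), -579) = Add(Add(Add(Rational(216, 755), -6040), 3184440), -579) = Add(Add(Rational(-4559984, 755), 3184440), -579) = Add(Rational(2399692216, 755), -579) = Rational(2399255071, 755)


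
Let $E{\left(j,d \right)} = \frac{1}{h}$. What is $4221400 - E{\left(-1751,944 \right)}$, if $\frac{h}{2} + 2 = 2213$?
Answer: $\frac{18667030799}{4422} \approx 4.2214 \cdot 10^{6}$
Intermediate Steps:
$h = 4422$ ($h = -4 + 2 \cdot 2213 = -4 + 4426 = 4422$)
$E{\left(j,d \right)} = \frac{1}{4422}$
$4221400 - E{\left(-1751,944 \right)} = 4221400 - \frac{1}{4422} = \frac{18667030799}{4422}$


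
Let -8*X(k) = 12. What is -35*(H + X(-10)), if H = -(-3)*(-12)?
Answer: 2625/2 ≈ 1312.5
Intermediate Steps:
X(k) = -3/2 (X(k) = -⅛*12 = -3/2)
H = -36 (H = -1*36 = -36)
-35*(H + X(-10)) = -35*(-36 - 3/2) = -35*(-75/2) = 2625/2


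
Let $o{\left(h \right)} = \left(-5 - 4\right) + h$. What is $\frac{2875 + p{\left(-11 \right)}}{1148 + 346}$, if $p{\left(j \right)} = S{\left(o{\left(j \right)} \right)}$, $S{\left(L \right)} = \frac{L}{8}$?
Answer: $\frac{1915}{996} \approx 1.9227$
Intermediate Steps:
$o{\left(h \right)} = -9 + h$
$S{\left(L \right)} = \frac{L}{8}$ ($S{\left(L \right)} = L \frac{1}{8} = \frac{L}{8}$)
$p{\left(j \right)} = - \frac{9}{8} + \frac{j}{8}$ ($p{\left(j \right)} = \frac{-9 + j}{8} = - \frac{9}{8} + \frac{j}{8}$)
$\frac{2875 + p{\left(-11 \right)}}{1148 + 346} = \frac{2875 + \left(- \frac{9}{8} + \frac{1}{8} \left(-11\right)\right)}{1148 + 346} = \frac{2875 - \frac{5}{2}}{1494} = \left(2875 - \frac{5}{2}\right) \frac{1}{1494} = \frac{5745}{2} \cdot \frac{1}{1494} = \frac{1915}{996}$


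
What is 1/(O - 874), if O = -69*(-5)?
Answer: -1/529 ≈ -0.0018904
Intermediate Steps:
O = 345
1/(O - 874) = 1/(345 - 874) = 1/(-529) = -1/529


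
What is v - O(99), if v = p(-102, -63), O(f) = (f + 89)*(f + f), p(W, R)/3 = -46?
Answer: -37362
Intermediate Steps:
p(W, R) = -138 (p(W, R) = 3*(-46) = -138)
O(f) = 2*f*(89 + f) (O(f) = (89 + f)*(2*f) = 2*f*(89 + f))
v = -138
v - O(99) = -138 - 2*99*(89 + 99) = -138 - 2*99*188 = -138 - 1*37224 = -138 - 37224 = -37362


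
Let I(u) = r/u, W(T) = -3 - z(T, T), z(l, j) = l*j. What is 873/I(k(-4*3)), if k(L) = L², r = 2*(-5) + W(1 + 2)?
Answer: -62856/11 ≈ -5714.2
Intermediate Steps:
z(l, j) = j*l
W(T) = -3 - T² (W(T) = -3 - T*T = -3 - T²)
r = -22 (r = 2*(-5) + (-3 - (1 + 2)²) = -10 + (-3 - 1*3²) = -10 + (-3 - 1*9) = -10 + (-3 - 9) = -10 - 12 = -22)
I(u) = -22/u
873/I(k(-4*3)) = 873/((-22/((-4*3)²))) = 873/((-22/((-12)²))) = 873/((-22/144)) = 873/((-22*1/144)) = 873/(-11/72) = 873*(-72/11) = -62856/11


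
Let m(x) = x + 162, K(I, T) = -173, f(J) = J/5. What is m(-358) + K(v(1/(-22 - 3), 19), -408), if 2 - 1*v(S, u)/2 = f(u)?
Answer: -369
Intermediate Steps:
f(J) = J/5 (f(J) = J*(⅕) = J/5)
v(S, u) = 4 - 2*u/5
m(x) = 162 + x
m(-358) + K(v(1/(-22 - 3), 19), -408) = (162 - 358) - 173 = -196 - 173 = -369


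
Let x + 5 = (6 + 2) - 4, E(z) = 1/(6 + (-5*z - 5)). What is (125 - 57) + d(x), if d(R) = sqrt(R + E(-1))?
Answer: 68 + I*sqrt(30)/6 ≈ 68.0 + 0.91287*I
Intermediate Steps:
E(z) = 1/(1 - 5*z) (E(z) = 1/(6 + (-5 - 5*z)) = 1/(1 - 5*z))
x = -1 (x = -5 + ((6 + 2) - 4) = -5 + (8 - 4) = -5 + 4 = -1)
d(R) = sqrt(1/6 + R) (d(R) = sqrt(R - 1/(-1 + 5*(-1))) = sqrt(R - 1/(-1 - 5)) = sqrt(R - 1/(-6)) = sqrt(R - 1*(-1/6)) = sqrt(R + 1/6) = sqrt(1/6 + R))
(125 - 57) + d(x) = (125 - 57) + sqrt(6 + 36*(-1))/6 = 68 + sqrt(6 - 36)/6 = 68 + sqrt(-30)/6 = 68 + (I*sqrt(30))/6 = 68 + I*sqrt(30)/6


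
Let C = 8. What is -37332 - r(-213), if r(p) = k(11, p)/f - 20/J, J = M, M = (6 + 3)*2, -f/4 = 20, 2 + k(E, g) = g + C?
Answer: -26880103/720 ≈ -37334.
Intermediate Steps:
k(E, g) = 6 + g (k(E, g) = -2 + (g + 8) = -2 + (8 + g) = 6 + g)
f = -80 (f = -4*20 = -80)
M = 18 (M = 9*2 = 18)
J = 18
r(p) = -427/360 - p/80 (r(p) = (6 + p)/(-80) - 20/18 = (6 + p)*(-1/80) - 20*1/18 = (-3/40 - p/80) - 10/9 = -427/360 - p/80)
-37332 - r(-213) = -37332 - (-427/360 - 1/80*(-213)) = -37332 - (-427/360 + 213/80) = -37332 - 1*1063/720 = -37332 - 1063/720 = -26880103/720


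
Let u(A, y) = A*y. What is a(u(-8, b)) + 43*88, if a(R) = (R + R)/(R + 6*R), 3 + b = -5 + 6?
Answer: 26490/7 ≈ 3784.3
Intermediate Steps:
b = -2 (b = -3 + (-5 + 6) = -3 + 1 = -2)
a(R) = 2/7 (a(R) = (2*R)/((7*R)) = (2*R)*(1/(7*R)) = 2/7)
a(u(-8, b)) + 43*88 = 2/7 + 43*88 = 2/7 + 3784 = 26490/7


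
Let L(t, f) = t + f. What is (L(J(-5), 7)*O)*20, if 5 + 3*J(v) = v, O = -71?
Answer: -15620/3 ≈ -5206.7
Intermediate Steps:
J(v) = -5/3 + v/3
L(t, f) = f + t
(L(J(-5), 7)*O)*20 = ((7 + (-5/3 + (1/3)*(-5)))*(-71))*20 = ((7 + (-5/3 - 5/3))*(-71))*20 = ((7 - 10/3)*(-71))*20 = ((11/3)*(-71))*20 = -781/3*20 = -15620/3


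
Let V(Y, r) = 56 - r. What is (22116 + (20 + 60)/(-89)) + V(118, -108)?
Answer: 1982840/89 ≈ 22279.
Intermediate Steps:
(22116 + (20 + 60)/(-89)) + V(118, -108) = (22116 + (20 + 60)/(-89)) + (56 - 1*(-108)) = (22116 + 80*(-1/89)) + (56 + 108) = (22116 - 80/89) + 164 = 1968244/89 + 164 = 1982840/89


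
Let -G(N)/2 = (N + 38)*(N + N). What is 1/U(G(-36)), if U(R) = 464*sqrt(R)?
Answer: sqrt(2)/11136 ≈ 0.00012699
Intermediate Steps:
G(N) = -4*N*(38 + N) (G(N) = -2*(N + 38)*(N + N) = -2*(38 + N)*2*N = -4*N*(38 + N))
1/U(G(-36)) = 1/(464*sqrt(-4*(-36)*(38 - 36))) = 1/(464*sqrt(-4*(-36)*2)) = 1/(464*sqrt(288)) = 1/(464*(12*sqrt(2))) = 1/(5568*sqrt(2)) = sqrt(2)/11136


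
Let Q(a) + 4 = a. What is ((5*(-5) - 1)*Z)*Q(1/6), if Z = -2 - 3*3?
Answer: -3289/3 ≈ -1096.3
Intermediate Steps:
Q(a) = -4 + a
Z = -11 (Z = -2 - 9 = -11)
((5*(-5) - 1)*Z)*Q(1/6) = ((5*(-5) - 1)*(-11))*(-4 + 1/6) = ((-25 - 1)*(-11))*(-4 + 1/6) = -26*(-11)*(-23/6) = 286*(-23/6) = -3289/3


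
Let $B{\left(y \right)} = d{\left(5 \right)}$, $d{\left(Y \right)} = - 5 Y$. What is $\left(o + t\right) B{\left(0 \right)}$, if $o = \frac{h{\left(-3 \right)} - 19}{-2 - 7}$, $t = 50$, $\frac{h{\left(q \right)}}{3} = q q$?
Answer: $- \frac{11050}{9} \approx -1227.8$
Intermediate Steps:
$h{\left(q \right)} = 3 q^{2}$ ($h{\left(q \right)} = 3 q q = 3 q^{2}$)
$B{\left(y \right)} = -25$ ($B{\left(y \right)} = \left(-5\right) 5 = -25$)
$o = - \frac{8}{9}$ ($o = \frac{3 \left(-3\right)^{2} - 19}{-2 - 7} = \frac{3 \cdot 9 - 19}{-9} = \left(27 - 19\right) \left(- \frac{1}{9}\right) = 8 \left(- \frac{1}{9}\right) = - \frac{8}{9} \approx -0.88889$)
$\left(o + t\right) B{\left(0 \right)} = \left(- \frac{8}{9} + 50\right) \left(-25\right) = \frac{442}{9} \left(-25\right) = - \frac{11050}{9}$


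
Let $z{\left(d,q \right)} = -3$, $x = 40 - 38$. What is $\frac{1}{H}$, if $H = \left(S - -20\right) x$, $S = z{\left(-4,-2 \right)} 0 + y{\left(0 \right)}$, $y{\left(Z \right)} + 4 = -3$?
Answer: $\frac{1}{26} \approx 0.038462$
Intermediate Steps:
$x = 2$ ($x = 40 - 38 = 2$)
$y{\left(Z \right)} = -7$ ($y{\left(Z \right)} = -4 - 3 = -7$)
$S = -7$ ($S = \left(-3\right) 0 - 7 = 0 - 7 = -7$)
$H = 26$ ($H = \left(-7 - -20\right) 2 = \left(-7 + 20\right) 2 = 13 \cdot 2 = 26$)
$\frac{1}{H} = \frac{1}{26}$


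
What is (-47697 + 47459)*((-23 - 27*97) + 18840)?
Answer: -3855124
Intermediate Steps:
(-47697 + 47459)*((-23 - 27*97) + 18840) = -238*((-23 - 2619) + 18840) = -238*(-2642 + 18840) = -238*16198 = -3855124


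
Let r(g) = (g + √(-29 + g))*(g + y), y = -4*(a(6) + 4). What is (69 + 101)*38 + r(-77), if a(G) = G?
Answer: 15469 - 117*I*√106 ≈ 15469.0 - 1204.6*I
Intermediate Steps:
y = -40 (y = -4*(6 + 4) = -4*10 = -40)
r(g) = (-40 + g)*(g + √(-29 + g)) (r(g) = (g + √(-29 + g))*(g - 40) = (g + √(-29 + g))*(-40 + g) = (-40 + g)*(g + √(-29 + g)))
(69 + 101)*38 + r(-77) = (69 + 101)*38 + ((-77)² - 40*(-77) - 40*√(-29 - 77) - 77*√(-29 - 77)) = 170*38 + (5929 + 3080 - 40*I*√106 - 77*I*√106) = 6460 + (5929 + 3080 - 40*I*√106 - 77*I*√106) = 6460 + (9009 - 117*I*√106) = 15469 - 117*I*√106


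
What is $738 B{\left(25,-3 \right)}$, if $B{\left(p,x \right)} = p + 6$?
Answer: $22878$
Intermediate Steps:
$B{\left(p,x \right)} = 6 + p$
$738 B{\left(25,-3 \right)} = 738 \left(6 + 25\right) = 738 \cdot 31 = 22878$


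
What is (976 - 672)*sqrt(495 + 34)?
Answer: 6992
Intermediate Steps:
(976 - 672)*sqrt(495 + 34) = 304*sqrt(529) = 304*23 = 6992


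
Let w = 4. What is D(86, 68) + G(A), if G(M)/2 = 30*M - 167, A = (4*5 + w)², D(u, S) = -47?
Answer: 34179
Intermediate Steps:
A = 576 (A = (4*5 + 4)² = (20 + 4)² = 24² = 576)
G(M) = -334 + 60*M (G(M) = 2*(30*M - 167) = 2*(-167 + 30*M) = -334 + 60*M)
D(86, 68) + G(A) = -47 + (-334 + 60*576) = -47 + (-334 + 34560) = -47 + 34226 = 34179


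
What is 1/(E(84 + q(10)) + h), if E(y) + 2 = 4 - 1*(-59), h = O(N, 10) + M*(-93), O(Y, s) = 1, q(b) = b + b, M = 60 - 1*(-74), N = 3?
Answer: -1/12400 ≈ -8.0645e-5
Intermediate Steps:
M = 134 (M = 60 + 74 = 134)
q(b) = 2*b
h = -12461 (h = 1 + 134*(-93) = 1 - 12462 = -12461)
E(y) = 61 (E(y) = -2 + (4 - 1*(-59)) = -2 + (4 + 59) = -2 + 63 = 61)
1/(E(84 + q(10)) + h) = 1/(61 - 12461) = 1/(-12400) = -1/12400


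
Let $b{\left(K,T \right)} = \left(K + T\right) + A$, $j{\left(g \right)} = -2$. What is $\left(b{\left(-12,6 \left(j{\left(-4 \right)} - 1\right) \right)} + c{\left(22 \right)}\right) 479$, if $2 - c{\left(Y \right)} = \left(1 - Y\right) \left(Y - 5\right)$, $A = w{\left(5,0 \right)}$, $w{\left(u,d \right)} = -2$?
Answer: $156633$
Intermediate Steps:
$A = -2$
$b{\left(K,T \right)} = -2 + K + T$ ($b{\left(K,T \right)} = \left(K + T\right) - 2 = -2 + K + T$)
$c{\left(Y \right)} = 2 - \left(1 - Y\right) \left(-5 + Y\right)$ ($c{\left(Y \right)} = 2 - \left(1 - Y\right) \left(Y - 5\right) = 2 - \left(1 - Y\right) \left(-5 + Y\right)$)
$\left(b{\left(-12,6 \left(j{\left(-4 \right)} - 1\right) \right)} + c{\left(22 \right)}\right) 479 = \left(\left(-2 - 12 + 6 \left(-2 - 1\right)\right) + \left(7 + 22^{2} - 132\right)\right) 479 = \left(\left(-2 - 12 + 6 \left(-3\right)\right) + \left(7 + 484 - 132\right)\right) 479 = \left(\left(-2 - 12 - 18\right) + 359\right) 479 = \left(-32 + 359\right) 479 = 327 \cdot 479 = 156633$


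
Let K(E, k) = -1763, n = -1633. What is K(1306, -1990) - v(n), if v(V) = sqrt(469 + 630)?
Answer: -1763 - sqrt(1099) ≈ -1796.2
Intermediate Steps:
v(V) = sqrt(1099)
K(1306, -1990) - v(n) = -1763 - sqrt(1099)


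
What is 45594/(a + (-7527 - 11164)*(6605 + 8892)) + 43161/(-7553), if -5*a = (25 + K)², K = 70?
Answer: -6251098500417/1093886760148 ≈ -5.7146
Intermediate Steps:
a = -1805 (a = -(25 + 70)²/5 = -⅕*95² = -⅕*9025 = -1805)
45594/(a + (-7527 - 11164)*(6605 + 8892)) + 43161/(-7553) = 45594/(-1805 + (-7527 - 11164)*(6605 + 8892)) + 43161/(-7553) = 45594/(-1805 - 18691*15497) + 43161*(-1/7553) = 45594/(-1805 - 289654427) - 43161/7553 = 45594/(-289656232) - 43161/7553 = 45594*(-1/289656232) - 43161/7553 = -22797/144828116 - 43161/7553 = -6251098500417/1093886760148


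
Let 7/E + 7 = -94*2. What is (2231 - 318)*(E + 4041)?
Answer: 1507421044/195 ≈ 7.7304e+6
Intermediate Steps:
E = -7/195 (E = 7/(-7 - 94*2) = 7/(-7 - 188) = 7/(-195) = 7*(-1/195) = -7/195 ≈ -0.035897)
(2231 - 318)*(E + 4041) = (2231 - 318)*(-7/195 + 4041) = 1913*(787988/195) = 1507421044/195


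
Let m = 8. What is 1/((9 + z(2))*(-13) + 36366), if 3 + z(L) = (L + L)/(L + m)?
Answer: 5/181414 ≈ 2.7561e-5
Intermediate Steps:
z(L) = -3 + 2*L/(8 + L) (z(L) = -3 + (L + L)/(L + 8) = -3 + (2*L)/(8 + L) = -3 + 2*L/(8 + L))
1/((9 + z(2))*(-13) + 36366) = 1/((9 + (-24 - 1*2)/(8 + 2))*(-13) + 36366) = 1/((9 + (-24 - 2)/10)*(-13) + 36366) = 1/((9 + (1/10)*(-26))*(-13) + 36366) = 1/((9 - 13/5)*(-13) + 36366) = 1/((32/5)*(-13) + 36366) = 1/(-416/5 + 36366) = 1/(181414/5) = 5/181414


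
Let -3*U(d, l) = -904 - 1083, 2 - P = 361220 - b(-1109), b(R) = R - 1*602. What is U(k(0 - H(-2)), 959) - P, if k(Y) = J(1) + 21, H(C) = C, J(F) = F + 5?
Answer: 1090774/3 ≈ 3.6359e+5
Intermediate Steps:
J(F) = 5 + F
b(R) = -602 + R (b(R) = R - 602 = -602 + R)
P = -362929 (P = 2 - (361220 - (-602 - 1109)) = 2 - (361220 - 1*(-1711)) = 2 - (361220 + 1711) = 2 - 1*362931 = 2 - 362931 = -362929)
k(Y) = 27 (k(Y) = (5 + 1) + 21 = 6 + 21 = 27)
U(d, l) = 1987/3 (U(d, l) = -(-904 - 1083)/3 = -1/3*(-1987) = 1987/3)
U(k(0 - H(-2)), 959) - P = 1987/3 - 1*(-362929) = 1987/3 + 362929 = 1090774/3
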